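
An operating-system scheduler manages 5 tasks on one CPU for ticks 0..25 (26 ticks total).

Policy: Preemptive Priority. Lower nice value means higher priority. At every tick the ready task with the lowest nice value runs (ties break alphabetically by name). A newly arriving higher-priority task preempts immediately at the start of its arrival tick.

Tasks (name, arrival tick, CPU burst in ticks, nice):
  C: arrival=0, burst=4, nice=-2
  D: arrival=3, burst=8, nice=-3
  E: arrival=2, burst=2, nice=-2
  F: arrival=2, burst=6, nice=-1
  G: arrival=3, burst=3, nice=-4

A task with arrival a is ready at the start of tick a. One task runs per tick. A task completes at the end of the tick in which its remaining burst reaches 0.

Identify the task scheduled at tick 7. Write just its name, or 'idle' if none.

t=0: ready={C} → run C
t=1: ready={C} → run C
t=2: ready={C,E,F} → run C
t=3: ready={C,D,E,F,G} → run G
t=4: ready={C,D,E,F,G} → run G
t=5: ready={C,D,E,F,G} → run G
t=6: ready={C,D,E,F} → run D
t=7: ready={C,D,E,F} → run D
t=8: ready={C,D,E,F} → run D
t=9: ready={C,D,E,F} → run D
t=10: ready={C,D,E,F} → run D
t=11: ready={C,D,E,F} → run D
t=12: ready={C,D,E,F} → run D
t=13: ready={C,D,E,F} → run D
t=14: ready={C,E,F} → run C
t=15: ready={E,F} → run E
t=16: ready={E,F} → run E
t=17: ready={F} → run F
t=18: ready={F} → run F
t=19: ready={F} → run F
t=20: ready={F} → run F
t=21: ready={F} → run F
t=22: ready={F} → run F
t=23: (idle)
t=24: (idle)
t=25: (idle)

running at tick 7 = D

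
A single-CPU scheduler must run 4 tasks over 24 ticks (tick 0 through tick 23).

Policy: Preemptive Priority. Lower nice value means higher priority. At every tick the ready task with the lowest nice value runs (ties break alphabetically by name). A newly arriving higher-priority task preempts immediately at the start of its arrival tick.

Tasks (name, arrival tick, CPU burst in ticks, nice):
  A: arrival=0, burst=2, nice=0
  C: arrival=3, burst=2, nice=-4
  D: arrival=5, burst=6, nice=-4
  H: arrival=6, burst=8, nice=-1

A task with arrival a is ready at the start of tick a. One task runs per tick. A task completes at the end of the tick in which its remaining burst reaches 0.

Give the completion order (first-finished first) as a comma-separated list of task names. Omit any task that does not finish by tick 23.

completion order = A, C, D, H

t=0: ready={A} → run A
t=1: ready={A} → run A
t=2: (idle)
t=3: ready={C} → run C
t=4: ready={C} → run C
t=5: ready={D} → run D
t=6: ready={D,H} → run D
t=7: ready={D,H} → run D
t=8: ready={D,H} → run D
t=9: ready={D,H} → run D
t=10: ready={D,H} → run D
t=11: ready={H} → run H
t=12: ready={H} → run H
t=13: ready={H} → run H
t=14: ready={H} → run H
t=15: ready={H} → run H
t=16: ready={H} → run H
t=17: ready={H} → run H
t=18: ready={H} → run H
t=19: (idle)
t=20: (idle)
t=21: (idle)
t=22: (idle)
t=23: (idle)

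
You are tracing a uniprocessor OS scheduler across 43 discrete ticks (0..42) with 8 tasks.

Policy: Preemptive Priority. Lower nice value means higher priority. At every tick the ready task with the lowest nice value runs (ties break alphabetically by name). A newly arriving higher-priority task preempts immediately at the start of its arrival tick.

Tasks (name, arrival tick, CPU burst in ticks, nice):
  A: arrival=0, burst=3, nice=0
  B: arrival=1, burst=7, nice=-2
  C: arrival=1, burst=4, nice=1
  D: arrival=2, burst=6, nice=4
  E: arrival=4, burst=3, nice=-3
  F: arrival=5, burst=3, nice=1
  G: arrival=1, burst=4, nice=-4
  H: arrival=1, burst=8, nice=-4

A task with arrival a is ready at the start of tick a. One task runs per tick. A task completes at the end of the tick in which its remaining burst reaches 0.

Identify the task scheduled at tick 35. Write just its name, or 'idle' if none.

t=0: ready={A} → run A
t=1: ready={A,B,C,G,H} → run G
t=2: ready={A,B,C,D,G,H} → run G
t=3: ready={A,B,C,D,G,H} → run G
t=4: ready={A,B,C,D,E,G,H} → run G
t=5: ready={A,B,C,D,E,F,H} → run H
t=6: ready={A,B,C,D,E,F,H} → run H
t=7: ready={A,B,C,D,E,F,H} → run H
t=8: ready={A,B,C,D,E,F,H} → run H
t=9: ready={A,B,C,D,E,F,H} → run H
t=10: ready={A,B,C,D,E,F,H} → run H
t=11: ready={A,B,C,D,E,F,H} → run H
t=12: ready={A,B,C,D,E,F,H} → run H
t=13: ready={A,B,C,D,E,F} → run E
t=14: ready={A,B,C,D,E,F} → run E
t=15: ready={A,B,C,D,E,F} → run E
t=16: ready={A,B,C,D,F} → run B
t=17: ready={A,B,C,D,F} → run B
t=18: ready={A,B,C,D,F} → run B
t=19: ready={A,B,C,D,F} → run B
t=20: ready={A,B,C,D,F} → run B
t=21: ready={A,B,C,D,F} → run B
t=22: ready={A,B,C,D,F} → run B
t=23: ready={A,C,D,F} → run A
t=24: ready={A,C,D,F} → run A
t=25: ready={C,D,F} → run C
t=26: ready={C,D,F} → run C
t=27: ready={C,D,F} → run C
t=28: ready={C,D,F} → run C
t=29: ready={D,F} → run F
t=30: ready={D,F} → run F
t=31: ready={D,F} → run F
t=32: ready={D} → run D
t=33: ready={D} → run D
t=34: ready={D} → run D
t=35: ready={D} → run D
t=36: ready={D} → run D
t=37: ready={D} → run D
t=38: (idle)
t=39: (idle)
t=40: (idle)
t=41: (idle)
t=42: (idle)

running at tick 35 = D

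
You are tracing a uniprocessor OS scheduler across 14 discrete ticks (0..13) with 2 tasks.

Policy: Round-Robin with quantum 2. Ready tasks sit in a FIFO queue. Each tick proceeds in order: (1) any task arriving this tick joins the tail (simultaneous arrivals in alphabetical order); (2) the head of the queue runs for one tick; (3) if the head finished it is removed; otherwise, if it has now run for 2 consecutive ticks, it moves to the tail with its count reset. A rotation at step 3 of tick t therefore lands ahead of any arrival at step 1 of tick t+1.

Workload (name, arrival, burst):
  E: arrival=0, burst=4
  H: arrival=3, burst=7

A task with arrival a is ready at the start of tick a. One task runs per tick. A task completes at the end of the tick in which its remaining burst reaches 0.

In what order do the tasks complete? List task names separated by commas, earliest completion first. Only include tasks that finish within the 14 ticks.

completion order = E, H

t=0: queue=[E] q_used=0 → run E
t=1: queue=[E] q_used=1 → run E
t=2: queue=[E] q_used=0 → run E
t=3: queue=[E,H] q_used=1 → run E
t=4: queue=[H] q_used=0 → run H
t=5: queue=[H] q_used=1 → run H
t=6: queue=[H] q_used=0 → run H
t=7: queue=[H] q_used=1 → run H
t=8: queue=[H] q_used=0 → run H
t=9: queue=[H] q_used=1 → run H
t=10: queue=[H] q_used=0 → run H
t=11: (idle)
t=12: (idle)
t=13: (idle)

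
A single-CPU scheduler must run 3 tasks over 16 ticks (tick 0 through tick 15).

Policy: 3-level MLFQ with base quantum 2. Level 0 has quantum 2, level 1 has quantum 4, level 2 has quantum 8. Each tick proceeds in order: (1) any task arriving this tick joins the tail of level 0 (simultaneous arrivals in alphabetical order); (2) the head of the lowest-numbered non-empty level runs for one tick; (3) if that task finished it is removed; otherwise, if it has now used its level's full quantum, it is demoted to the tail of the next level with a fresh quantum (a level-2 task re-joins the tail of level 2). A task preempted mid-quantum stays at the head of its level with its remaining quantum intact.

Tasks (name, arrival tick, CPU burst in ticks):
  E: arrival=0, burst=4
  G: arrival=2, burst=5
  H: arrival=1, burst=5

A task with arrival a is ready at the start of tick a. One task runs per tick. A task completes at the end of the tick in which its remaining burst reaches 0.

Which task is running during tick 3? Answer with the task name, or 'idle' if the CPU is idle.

running at tick 3 = H

t=0: L0/L1/L2 = E/-/- → run E
t=1: L0/L1/L2 = EH/-/- → run E
t=2: L0/L1/L2 = HG/E/- → run H
t=3: L0/L1/L2 = HG/E/- → run H
t=4: L0/L1/L2 = G/EH/- → run G
t=5: L0/L1/L2 = G/EH/- → run G
t=6: L0/L1/L2 = -/EHG/- → run E
t=7: L0/L1/L2 = -/EHG/- → run E
t=8: L0/L1/L2 = -/HG/- → run H
t=9: L0/L1/L2 = -/HG/- → run H
t=10: L0/L1/L2 = -/HG/- → run H
t=11: L0/L1/L2 = -/G/- → run G
t=12: L0/L1/L2 = -/G/- → run G
t=13: L0/L1/L2 = -/G/- → run G
t=14: (idle)
t=15: (idle)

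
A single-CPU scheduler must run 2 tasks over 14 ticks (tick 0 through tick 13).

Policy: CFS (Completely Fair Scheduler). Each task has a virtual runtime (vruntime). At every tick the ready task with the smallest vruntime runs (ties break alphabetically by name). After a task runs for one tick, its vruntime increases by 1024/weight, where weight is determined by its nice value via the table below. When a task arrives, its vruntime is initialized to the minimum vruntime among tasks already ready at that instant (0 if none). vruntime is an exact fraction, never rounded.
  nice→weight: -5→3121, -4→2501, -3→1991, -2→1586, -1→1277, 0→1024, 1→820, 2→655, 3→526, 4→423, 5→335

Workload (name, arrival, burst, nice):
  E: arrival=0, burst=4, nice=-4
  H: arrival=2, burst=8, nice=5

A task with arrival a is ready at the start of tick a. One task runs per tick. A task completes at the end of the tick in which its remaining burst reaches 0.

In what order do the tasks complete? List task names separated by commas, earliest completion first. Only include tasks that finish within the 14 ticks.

completion order = E, H

t=0: vr[E=0] → run E
t=1: vr[E=1024/2501] → run E
t=2: vr[E=2048/2501 H=2048/2501] → run E
t=3: vr[E=3072/2501 H=2048/2501] → run H
t=4: vr[E=3072/2501 H=3247104/837835] → run E
t=5: vr[H=3247104/837835] → run H
t=6: vr[H=5808128/837835] → run H
t=7: vr[H=8369152/837835] → run H
t=8: vr[H=10930176/837835] → run H
t=9: vr[H=2698240/167567] → run H
t=10: vr[H=16052224/837835] → run H
t=11: vr[H=18613248/837835] → run H
t=12: (idle)
t=13: (idle)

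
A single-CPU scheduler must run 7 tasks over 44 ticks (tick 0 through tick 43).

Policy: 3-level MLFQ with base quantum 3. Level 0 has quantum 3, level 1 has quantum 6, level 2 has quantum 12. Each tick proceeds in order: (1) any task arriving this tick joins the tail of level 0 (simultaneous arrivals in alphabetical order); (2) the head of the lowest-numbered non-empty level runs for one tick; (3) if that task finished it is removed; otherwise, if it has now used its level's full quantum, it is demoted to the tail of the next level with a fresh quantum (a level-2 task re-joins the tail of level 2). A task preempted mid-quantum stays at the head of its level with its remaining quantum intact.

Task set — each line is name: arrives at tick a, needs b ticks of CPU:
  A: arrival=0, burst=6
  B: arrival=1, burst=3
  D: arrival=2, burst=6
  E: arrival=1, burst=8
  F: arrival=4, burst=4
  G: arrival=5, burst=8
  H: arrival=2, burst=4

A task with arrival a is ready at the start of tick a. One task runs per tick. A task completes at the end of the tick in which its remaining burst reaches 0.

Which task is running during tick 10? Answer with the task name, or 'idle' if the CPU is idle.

running at tick 10 = D

t=0: L0/L1/L2 = A/-/- → run A
t=1: L0/L1/L2 = ABE/-/- → run A
t=2: L0/L1/L2 = ABEDH/-/- → run A
t=3: L0/L1/L2 = BEDH/A/- → run B
t=4: L0/L1/L2 = BEDHF/A/- → run B
t=5: L0/L1/L2 = BEDHFG/A/- → run B
t=6: L0/L1/L2 = EDHFG/A/- → run E
t=7: L0/L1/L2 = EDHFG/A/- → run E
t=8: L0/L1/L2 = EDHFG/A/- → run E
t=9: L0/L1/L2 = DHFG/AE/- → run D
t=10: L0/L1/L2 = DHFG/AE/- → run D
t=11: L0/L1/L2 = DHFG/AE/- → run D
t=12: L0/L1/L2 = HFG/AED/- → run H
t=13: L0/L1/L2 = HFG/AED/- → run H
t=14: L0/L1/L2 = HFG/AED/- → run H
t=15: L0/L1/L2 = FG/AEDH/- → run F
t=16: L0/L1/L2 = FG/AEDH/- → run F
t=17: L0/L1/L2 = FG/AEDH/- → run F
t=18: L0/L1/L2 = G/AEDHF/- → run G
t=19: L0/L1/L2 = G/AEDHF/- → run G
t=20: L0/L1/L2 = G/AEDHF/- → run G
t=21: L0/L1/L2 = -/AEDHFG/- → run A
t=22: L0/L1/L2 = -/AEDHFG/- → run A
t=23: L0/L1/L2 = -/AEDHFG/- → run A
t=24: L0/L1/L2 = -/EDHFG/- → run E
t=25: L0/L1/L2 = -/EDHFG/- → run E
t=26: L0/L1/L2 = -/EDHFG/- → run E
t=27: L0/L1/L2 = -/EDHFG/- → run E
t=28: L0/L1/L2 = -/EDHFG/- → run E
t=29: L0/L1/L2 = -/DHFG/- → run D
t=30: L0/L1/L2 = -/DHFG/- → run D
t=31: L0/L1/L2 = -/DHFG/- → run D
t=32: L0/L1/L2 = -/HFG/- → run H
t=33: L0/L1/L2 = -/FG/- → run F
t=34: L0/L1/L2 = -/G/- → run G
t=35: L0/L1/L2 = -/G/- → run G
t=36: L0/L1/L2 = -/G/- → run G
t=37: L0/L1/L2 = -/G/- → run G
t=38: L0/L1/L2 = -/G/- → run G
t=39: (idle)
t=40: (idle)
t=41: (idle)
t=42: (idle)
t=43: (idle)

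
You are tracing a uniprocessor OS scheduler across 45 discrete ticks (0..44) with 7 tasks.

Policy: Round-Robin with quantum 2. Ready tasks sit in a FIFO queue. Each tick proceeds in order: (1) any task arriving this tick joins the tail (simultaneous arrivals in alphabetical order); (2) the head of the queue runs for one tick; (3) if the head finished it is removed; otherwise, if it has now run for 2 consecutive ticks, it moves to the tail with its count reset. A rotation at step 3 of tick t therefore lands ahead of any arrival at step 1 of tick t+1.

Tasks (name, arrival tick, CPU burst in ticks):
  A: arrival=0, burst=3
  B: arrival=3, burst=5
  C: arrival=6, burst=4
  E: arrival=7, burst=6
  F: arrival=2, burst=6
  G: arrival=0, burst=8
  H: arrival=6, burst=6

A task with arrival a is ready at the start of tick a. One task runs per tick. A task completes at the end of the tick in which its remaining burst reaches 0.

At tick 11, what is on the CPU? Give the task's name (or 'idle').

running at tick 11 = C

t=0: queue=[A,G] q_used=0 → run A
t=1: queue=[A,G] q_used=1 → run A
t=2: queue=[G,A,F] q_used=0 → run G
t=3: queue=[G,A,F,B] q_used=1 → run G
t=4: queue=[A,F,B,G] q_used=0 → run A
t=5: queue=[F,B,G] q_used=0 → run F
t=6: queue=[F,B,G,C,H] q_used=1 → run F
t=7: queue=[B,G,C,H,F,E] q_used=0 → run B
t=8: queue=[B,G,C,H,F,E] q_used=1 → run B
t=9: queue=[G,C,H,F,E,B] q_used=0 → run G
t=10: queue=[G,C,H,F,E,B] q_used=1 → run G
t=11: queue=[C,H,F,E,B,G] q_used=0 → run C
t=12: queue=[C,H,F,E,B,G] q_used=1 → run C
t=13: queue=[H,F,E,B,G,C] q_used=0 → run H
t=14: queue=[H,F,E,B,G,C] q_used=1 → run H
t=15: queue=[F,E,B,G,C,H] q_used=0 → run F
t=16: queue=[F,E,B,G,C,H] q_used=1 → run F
t=17: queue=[E,B,G,C,H,F] q_used=0 → run E
t=18: queue=[E,B,G,C,H,F] q_used=1 → run E
t=19: queue=[B,G,C,H,F,E] q_used=0 → run B
t=20: queue=[B,G,C,H,F,E] q_used=1 → run B
t=21: queue=[G,C,H,F,E,B] q_used=0 → run G
t=22: queue=[G,C,H,F,E,B] q_used=1 → run G
t=23: queue=[C,H,F,E,B,G] q_used=0 → run C
t=24: queue=[C,H,F,E,B,G] q_used=1 → run C
t=25: queue=[H,F,E,B,G] q_used=0 → run H
t=26: queue=[H,F,E,B,G] q_used=1 → run H
t=27: queue=[F,E,B,G,H] q_used=0 → run F
t=28: queue=[F,E,B,G,H] q_used=1 → run F
t=29: queue=[E,B,G,H] q_used=0 → run E
t=30: queue=[E,B,G,H] q_used=1 → run E
t=31: queue=[B,G,H,E] q_used=0 → run B
t=32: queue=[G,H,E] q_used=0 → run G
t=33: queue=[G,H,E] q_used=1 → run G
t=34: queue=[H,E] q_used=0 → run H
t=35: queue=[H,E] q_used=1 → run H
t=36: queue=[E] q_used=0 → run E
t=37: queue=[E] q_used=1 → run E
t=38: (idle)
t=39: (idle)
t=40: (idle)
t=41: (idle)
t=42: (idle)
t=43: (idle)
t=44: (idle)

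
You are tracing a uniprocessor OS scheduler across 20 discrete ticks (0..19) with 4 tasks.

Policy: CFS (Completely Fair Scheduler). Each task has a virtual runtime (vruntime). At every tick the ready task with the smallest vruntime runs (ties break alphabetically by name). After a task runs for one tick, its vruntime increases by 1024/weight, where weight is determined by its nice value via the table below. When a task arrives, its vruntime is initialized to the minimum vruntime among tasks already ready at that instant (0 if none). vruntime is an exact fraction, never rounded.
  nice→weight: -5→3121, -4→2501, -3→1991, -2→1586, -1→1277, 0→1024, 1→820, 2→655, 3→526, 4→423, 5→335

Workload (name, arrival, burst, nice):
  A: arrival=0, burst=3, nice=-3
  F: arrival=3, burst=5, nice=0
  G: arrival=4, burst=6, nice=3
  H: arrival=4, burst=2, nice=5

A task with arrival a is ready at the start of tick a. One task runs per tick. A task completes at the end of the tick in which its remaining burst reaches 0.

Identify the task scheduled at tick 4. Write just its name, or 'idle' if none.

running at tick 4 = F

t=0: vr[A=0] → run A
t=1: vr[A=1024/1991] → run A
t=2: vr[A=2048/1991] → run A
t=3: vr[F=0] → run F
t=4: vr[F=1 G=1 H=1] → run F
t=5: vr[F=2 G=1 H=1] → run G
t=6: vr[F=2 G=775/263 H=1] → run H
t=7: vr[F=2 G=775/263 H=1359/335] → run F
t=8: vr[F=3 G=775/263 H=1359/335] → run G
t=9: vr[F=3 G=1287/263 H=1359/335] → run F
t=10: vr[F=4 G=1287/263 H=1359/335] → run F
t=11: vr[G=1287/263 H=1359/335] → run H
t=12: vr[G=1287/263] → run G
t=13: vr[G=1799/263] → run G
t=14: vr[G=2311/263] → run G
t=15: vr[G=2823/263] → run G
t=16: (idle)
t=17: (idle)
t=18: (idle)
t=19: (idle)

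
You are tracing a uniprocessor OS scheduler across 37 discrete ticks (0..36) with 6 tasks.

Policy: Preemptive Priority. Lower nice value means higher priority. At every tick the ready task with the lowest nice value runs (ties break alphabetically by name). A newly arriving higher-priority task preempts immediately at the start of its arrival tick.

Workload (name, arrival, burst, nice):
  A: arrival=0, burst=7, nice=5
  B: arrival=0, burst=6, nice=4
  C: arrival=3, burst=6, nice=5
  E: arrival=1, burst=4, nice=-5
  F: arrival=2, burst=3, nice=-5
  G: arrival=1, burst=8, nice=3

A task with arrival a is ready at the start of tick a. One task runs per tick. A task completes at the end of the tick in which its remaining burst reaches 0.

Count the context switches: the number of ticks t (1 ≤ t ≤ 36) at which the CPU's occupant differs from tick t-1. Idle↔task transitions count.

context switches = 7

t=0: ready={A,B} → run B
t=1: ready={A,B,E,G} → run E
t=2: ready={A,B,E,F,G} → run E
t=3: ready={A,B,C,E,F,G} → run E
t=4: ready={A,B,C,E,F,G} → run E
t=5: ready={A,B,C,F,G} → run F
t=6: ready={A,B,C,F,G} → run F
t=7: ready={A,B,C,F,G} → run F
t=8: ready={A,B,C,G} → run G
t=9: ready={A,B,C,G} → run G
t=10: ready={A,B,C,G} → run G
t=11: ready={A,B,C,G} → run G
t=12: ready={A,B,C,G} → run G
t=13: ready={A,B,C,G} → run G
t=14: ready={A,B,C,G} → run G
t=15: ready={A,B,C,G} → run G
t=16: ready={A,B,C} → run B
t=17: ready={A,B,C} → run B
t=18: ready={A,B,C} → run B
t=19: ready={A,B,C} → run B
t=20: ready={A,B,C} → run B
t=21: ready={A,C} → run A
t=22: ready={A,C} → run A
t=23: ready={A,C} → run A
t=24: ready={A,C} → run A
t=25: ready={A,C} → run A
t=26: ready={A,C} → run A
t=27: ready={A,C} → run A
t=28: ready={C} → run C
t=29: ready={C} → run C
t=30: ready={C} → run C
t=31: ready={C} → run C
t=32: ready={C} → run C
t=33: ready={C} → run C
t=34: (idle)
t=35: (idle)
t=36: (idle)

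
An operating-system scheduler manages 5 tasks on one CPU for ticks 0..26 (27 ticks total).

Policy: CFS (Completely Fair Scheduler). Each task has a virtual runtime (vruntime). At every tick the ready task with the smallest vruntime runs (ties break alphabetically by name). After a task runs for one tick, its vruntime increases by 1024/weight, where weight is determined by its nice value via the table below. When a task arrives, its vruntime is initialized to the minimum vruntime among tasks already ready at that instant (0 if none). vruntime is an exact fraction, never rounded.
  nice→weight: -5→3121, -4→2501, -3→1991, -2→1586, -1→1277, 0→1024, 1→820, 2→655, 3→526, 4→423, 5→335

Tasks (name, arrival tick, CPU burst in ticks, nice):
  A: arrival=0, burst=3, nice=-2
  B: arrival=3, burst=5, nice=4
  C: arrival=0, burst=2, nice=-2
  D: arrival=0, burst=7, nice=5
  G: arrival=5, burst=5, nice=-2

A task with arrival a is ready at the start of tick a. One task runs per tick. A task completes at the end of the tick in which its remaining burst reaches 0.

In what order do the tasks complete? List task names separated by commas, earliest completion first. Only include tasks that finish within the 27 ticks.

t=0: vr[A=0 C=0 D=0] → run A
t=1: vr[A=512/793 C=0 D=0] → run C
t=2: vr[A=512/793 C=512/793 D=0] → run D
t=3: vr[A=512/793 B=512/793 C=512/793 D=1024/335] → run A
t=4: vr[A=1024/793 B=512/793 C=512/793 D=1024/335] → run B
t=5: vr[A=1024/793 B=1028608/335439 C=512/793 D=1024/335 G=512/793] → run C
t=6: vr[A=1024/793 B=1028608/335439 D=1024/335 G=512/793] → run G
t=7: vr[A=1024/793 B=1028608/335439 D=1024/335 G=1024/793] → run A
t=8: vr[B=1028608/335439 D=1024/335 G=1024/793] → run G
t=9: vr[B=1028608/335439 D=1024/335 G=1536/793] → run G
t=10: vr[B=1028608/335439 D=1024/335 G=2048/793] → run G
t=11: vr[B=1028608/335439 D=1024/335 G=2560/793] → run D
t=12: vr[B=1028608/335439 D=2048/335 G=2560/793] → run B
t=13: vr[B=1840640/335439 D=2048/335 G=2560/793] → run G
t=14: vr[B=1840640/335439 D=2048/335] → run B
t=15: vr[B=884224/111813 D=2048/335] → run D
t=16: vr[B=884224/111813 D=3072/335] → run B
t=17: vr[B=3464704/335439 D=3072/335] → run D
t=18: vr[B=3464704/335439 D=4096/335] → run B
t=19: vr[D=4096/335] → run D
t=20: vr[D=1024/67] → run D
t=21: vr[D=6144/335] → run D
t=22: (idle)
t=23: (idle)
t=24: (idle)
t=25: (idle)
t=26: (idle)

completion order = C, A, G, B, D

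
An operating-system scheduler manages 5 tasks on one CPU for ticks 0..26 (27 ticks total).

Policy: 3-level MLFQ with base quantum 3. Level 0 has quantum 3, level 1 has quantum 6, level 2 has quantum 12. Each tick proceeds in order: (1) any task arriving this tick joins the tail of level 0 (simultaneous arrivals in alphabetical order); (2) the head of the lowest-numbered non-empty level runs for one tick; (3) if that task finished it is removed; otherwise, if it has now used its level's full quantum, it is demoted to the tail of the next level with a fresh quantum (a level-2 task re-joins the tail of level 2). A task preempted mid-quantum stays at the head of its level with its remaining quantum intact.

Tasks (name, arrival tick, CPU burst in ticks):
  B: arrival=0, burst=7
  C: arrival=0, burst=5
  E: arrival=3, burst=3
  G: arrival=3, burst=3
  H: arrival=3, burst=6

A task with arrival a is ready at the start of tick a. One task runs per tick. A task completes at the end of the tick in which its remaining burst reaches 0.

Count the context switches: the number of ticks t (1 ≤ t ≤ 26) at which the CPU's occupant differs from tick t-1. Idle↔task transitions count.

t=0: L0/L1/L2 = BC/-/- → run B
t=1: L0/L1/L2 = BC/-/- → run B
t=2: L0/L1/L2 = BC/-/- → run B
t=3: L0/L1/L2 = CEGH/B/- → run C
t=4: L0/L1/L2 = CEGH/B/- → run C
t=5: L0/L1/L2 = CEGH/B/- → run C
t=6: L0/L1/L2 = EGH/BC/- → run E
t=7: L0/L1/L2 = EGH/BC/- → run E
t=8: L0/L1/L2 = EGH/BC/- → run E
t=9: L0/L1/L2 = GH/BC/- → run G
t=10: L0/L1/L2 = GH/BC/- → run G
t=11: L0/L1/L2 = GH/BC/- → run G
t=12: L0/L1/L2 = H/BC/- → run H
t=13: L0/L1/L2 = H/BC/- → run H
t=14: L0/L1/L2 = H/BC/- → run H
t=15: L0/L1/L2 = -/BCH/- → run B
t=16: L0/L1/L2 = -/BCH/- → run B
t=17: L0/L1/L2 = -/BCH/- → run B
t=18: L0/L1/L2 = -/BCH/- → run B
t=19: L0/L1/L2 = -/CH/- → run C
t=20: L0/L1/L2 = -/CH/- → run C
t=21: L0/L1/L2 = -/H/- → run H
t=22: L0/L1/L2 = -/H/- → run H
t=23: L0/L1/L2 = -/H/- → run H
t=24: (idle)
t=25: (idle)
t=26: (idle)

context switches = 8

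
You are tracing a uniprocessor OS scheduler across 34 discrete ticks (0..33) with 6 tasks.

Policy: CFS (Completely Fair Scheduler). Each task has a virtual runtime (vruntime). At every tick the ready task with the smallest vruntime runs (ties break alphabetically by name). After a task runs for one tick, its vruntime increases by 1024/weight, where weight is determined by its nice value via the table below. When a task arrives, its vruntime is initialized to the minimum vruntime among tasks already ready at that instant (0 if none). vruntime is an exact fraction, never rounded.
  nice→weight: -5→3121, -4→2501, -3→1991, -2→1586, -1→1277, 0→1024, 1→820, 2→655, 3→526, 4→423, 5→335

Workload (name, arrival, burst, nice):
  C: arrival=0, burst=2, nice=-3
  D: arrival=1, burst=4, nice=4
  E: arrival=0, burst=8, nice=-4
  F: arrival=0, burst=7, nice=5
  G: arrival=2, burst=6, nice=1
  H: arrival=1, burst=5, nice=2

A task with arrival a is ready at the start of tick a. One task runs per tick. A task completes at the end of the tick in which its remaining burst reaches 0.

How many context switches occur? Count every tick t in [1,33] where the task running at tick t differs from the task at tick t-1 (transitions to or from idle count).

context switches = 27

t=0: vr[C=0 E=0 F=0] → run C
t=1: vr[C=1024/1991 D=0 E=0 F=0 H=0] → run D
t=2: vr[C=1024/1991 D=1024/423 E=0 F=0 G=0 H=0] → run E
t=3: vr[C=1024/1991 D=1024/423 E=1024/2501 F=0 G=0 H=0] → run F
t=4: vr[C=1024/1991 D=1024/423 E=1024/2501 F=1024/335 G=0 H=0] → run G
t=5: vr[C=1024/1991 D=1024/423 E=1024/2501 F=1024/335 G=256/205 H=0] → run H
t=6: vr[C=1024/1991 D=1024/423 E=1024/2501 F=1024/335 G=256/205 H=1024/655] → run E
t=7: vr[C=1024/1991 D=1024/423 E=2048/2501 F=1024/335 G=256/205 H=1024/655] → run C
t=8: vr[D=1024/423 E=2048/2501 F=1024/335 G=256/205 H=1024/655] → run E
t=9: vr[D=1024/423 E=3072/2501 F=1024/335 G=256/205 H=1024/655] → run E
t=10: vr[D=1024/423 E=4096/2501 F=1024/335 G=256/205 H=1024/655] → run G
t=11: vr[D=1024/423 E=4096/2501 F=1024/335 G=512/205 H=1024/655] → run H
t=12: vr[D=1024/423 E=4096/2501 F=1024/335 G=512/205 H=2048/655] → run E
t=13: vr[D=1024/423 E=5120/2501 F=1024/335 G=512/205 H=2048/655] → run E
t=14: vr[D=1024/423 E=6144/2501 F=1024/335 G=512/205 H=2048/655] → run D
t=15: vr[D=2048/423 E=6144/2501 F=1024/335 G=512/205 H=2048/655] → run E
t=16: vr[D=2048/423 E=7168/2501 F=1024/335 G=512/205 H=2048/655] → run G
t=17: vr[D=2048/423 E=7168/2501 F=1024/335 G=768/205 H=2048/655] → run E
t=18: vr[D=2048/423 F=1024/335 G=768/205 H=2048/655] → run F
t=19: vr[D=2048/423 F=2048/335 G=768/205 H=2048/655] → run H
t=20: vr[D=2048/423 F=2048/335 G=768/205 H=3072/655] → run G
t=21: vr[D=2048/423 F=2048/335 G=1024/205 H=3072/655] → run H
t=22: vr[D=2048/423 F=2048/335 G=1024/205 H=4096/655] → run D
t=23: vr[D=1024/141 F=2048/335 G=1024/205 H=4096/655] → run G
t=24: vr[D=1024/141 F=2048/335 G=256/41 H=4096/655] → run F
t=25: vr[D=1024/141 F=3072/335 G=256/41 H=4096/655] → run G
t=26: vr[D=1024/141 F=3072/335 H=4096/655] → run H
t=27: vr[D=1024/141 F=3072/335] → run D
t=28: vr[F=3072/335] → run F
t=29: vr[F=4096/335] → run F
t=30: vr[F=1024/67] → run F
t=31: vr[F=6144/335] → run F
t=32: (idle)
t=33: (idle)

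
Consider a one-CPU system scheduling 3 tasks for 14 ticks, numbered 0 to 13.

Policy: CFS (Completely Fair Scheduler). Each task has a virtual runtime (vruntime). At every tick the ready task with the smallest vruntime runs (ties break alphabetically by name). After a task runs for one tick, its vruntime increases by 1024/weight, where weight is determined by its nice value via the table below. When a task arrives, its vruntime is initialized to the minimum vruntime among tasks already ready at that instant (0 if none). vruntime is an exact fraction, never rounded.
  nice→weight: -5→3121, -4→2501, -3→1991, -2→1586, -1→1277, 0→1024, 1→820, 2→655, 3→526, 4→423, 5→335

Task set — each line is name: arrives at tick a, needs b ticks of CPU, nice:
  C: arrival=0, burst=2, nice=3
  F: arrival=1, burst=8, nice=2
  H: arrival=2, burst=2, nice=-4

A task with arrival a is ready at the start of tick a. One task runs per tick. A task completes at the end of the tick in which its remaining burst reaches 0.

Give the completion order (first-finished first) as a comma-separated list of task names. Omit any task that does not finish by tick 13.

completion order = C, H, F

t=0: vr[C=0] → run C
t=1: vr[C=512/263 F=512/263] → run C
t=2: vr[F=512/263 H=512/263] → run F
t=3: vr[F=604672/172265 H=512/263] → run H
t=4: vr[F=604672/172265 H=1549824/657763] → run H
t=5: vr[F=604672/172265] → run F
t=6: vr[F=873984/172265] → run F
t=7: vr[F=1143296/172265] → run F
t=8: vr[F=1412608/172265] → run F
t=9: vr[F=336384/34453] → run F
t=10: vr[F=1951232/172265] → run F
t=11: vr[F=2220544/172265] → run F
t=12: (idle)
t=13: (idle)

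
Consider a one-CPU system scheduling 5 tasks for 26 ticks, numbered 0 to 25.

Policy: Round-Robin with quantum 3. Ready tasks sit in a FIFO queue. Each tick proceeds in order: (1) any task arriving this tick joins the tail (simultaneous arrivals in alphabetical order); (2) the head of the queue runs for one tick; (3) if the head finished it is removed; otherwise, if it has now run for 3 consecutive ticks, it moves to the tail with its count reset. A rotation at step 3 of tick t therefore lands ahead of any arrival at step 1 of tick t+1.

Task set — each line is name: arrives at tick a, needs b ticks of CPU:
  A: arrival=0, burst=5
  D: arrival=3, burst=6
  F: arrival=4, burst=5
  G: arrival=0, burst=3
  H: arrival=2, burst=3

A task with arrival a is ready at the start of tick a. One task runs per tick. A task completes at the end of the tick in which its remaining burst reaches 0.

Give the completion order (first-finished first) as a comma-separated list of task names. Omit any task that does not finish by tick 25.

t=0: queue=[A,G] q_used=0 → run A
t=1: queue=[A,G] q_used=1 → run A
t=2: queue=[A,G,H] q_used=2 → run A
t=3: queue=[G,H,A,D] q_used=0 → run G
t=4: queue=[G,H,A,D,F] q_used=1 → run G
t=5: queue=[G,H,A,D,F] q_used=2 → run G
t=6: queue=[H,A,D,F] q_used=0 → run H
t=7: queue=[H,A,D,F] q_used=1 → run H
t=8: queue=[H,A,D,F] q_used=2 → run H
t=9: queue=[A,D,F] q_used=0 → run A
t=10: queue=[A,D,F] q_used=1 → run A
t=11: queue=[D,F] q_used=0 → run D
t=12: queue=[D,F] q_used=1 → run D
t=13: queue=[D,F] q_used=2 → run D
t=14: queue=[F,D] q_used=0 → run F
t=15: queue=[F,D] q_used=1 → run F
t=16: queue=[F,D] q_used=2 → run F
t=17: queue=[D,F] q_used=0 → run D
t=18: queue=[D,F] q_used=1 → run D
t=19: queue=[D,F] q_used=2 → run D
t=20: queue=[F] q_used=0 → run F
t=21: queue=[F] q_used=1 → run F
t=22: (idle)
t=23: (idle)
t=24: (idle)
t=25: (idle)

completion order = G, H, A, D, F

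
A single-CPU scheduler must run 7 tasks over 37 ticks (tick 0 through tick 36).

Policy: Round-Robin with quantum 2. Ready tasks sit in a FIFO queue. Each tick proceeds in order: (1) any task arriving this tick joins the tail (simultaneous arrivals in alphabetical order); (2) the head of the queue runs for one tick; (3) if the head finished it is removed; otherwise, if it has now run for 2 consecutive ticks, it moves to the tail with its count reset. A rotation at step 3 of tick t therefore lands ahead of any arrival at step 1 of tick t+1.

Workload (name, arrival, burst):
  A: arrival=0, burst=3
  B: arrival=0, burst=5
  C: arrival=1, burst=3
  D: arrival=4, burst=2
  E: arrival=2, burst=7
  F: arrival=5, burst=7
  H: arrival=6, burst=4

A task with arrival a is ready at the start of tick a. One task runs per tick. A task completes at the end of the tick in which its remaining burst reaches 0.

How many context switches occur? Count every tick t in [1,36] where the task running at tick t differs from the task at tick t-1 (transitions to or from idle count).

t=0: queue=[A,B] q_used=0 → run A
t=1: queue=[A,B,C] q_used=1 → run A
t=2: queue=[B,C,A,E] q_used=0 → run B
t=3: queue=[B,C,A,E] q_used=1 → run B
t=4: queue=[C,A,E,B,D] q_used=0 → run C
t=5: queue=[C,A,E,B,D,F] q_used=1 → run C
t=6: queue=[A,E,B,D,F,C,H] q_used=0 → run A
t=7: queue=[E,B,D,F,C,H] q_used=0 → run E
t=8: queue=[E,B,D,F,C,H] q_used=1 → run E
t=9: queue=[B,D,F,C,H,E] q_used=0 → run B
t=10: queue=[B,D,F,C,H,E] q_used=1 → run B
t=11: queue=[D,F,C,H,E,B] q_used=0 → run D
t=12: queue=[D,F,C,H,E,B] q_used=1 → run D
t=13: queue=[F,C,H,E,B] q_used=0 → run F
t=14: queue=[F,C,H,E,B] q_used=1 → run F
t=15: queue=[C,H,E,B,F] q_used=0 → run C
t=16: queue=[H,E,B,F] q_used=0 → run H
t=17: queue=[H,E,B,F] q_used=1 → run H
t=18: queue=[E,B,F,H] q_used=0 → run E
t=19: queue=[E,B,F,H] q_used=1 → run E
t=20: queue=[B,F,H,E] q_used=0 → run B
t=21: queue=[F,H,E] q_used=0 → run F
t=22: queue=[F,H,E] q_used=1 → run F
t=23: queue=[H,E,F] q_used=0 → run H
t=24: queue=[H,E,F] q_used=1 → run H
t=25: queue=[E,F] q_used=0 → run E
t=26: queue=[E,F] q_used=1 → run E
t=27: queue=[F,E] q_used=0 → run F
t=28: queue=[F,E] q_used=1 → run F
t=29: queue=[E,F] q_used=0 → run E
t=30: queue=[F] q_used=0 → run F
t=31: (idle)
t=32: (idle)
t=33: (idle)
t=34: (idle)
t=35: (idle)
t=36: (idle)

context switches = 18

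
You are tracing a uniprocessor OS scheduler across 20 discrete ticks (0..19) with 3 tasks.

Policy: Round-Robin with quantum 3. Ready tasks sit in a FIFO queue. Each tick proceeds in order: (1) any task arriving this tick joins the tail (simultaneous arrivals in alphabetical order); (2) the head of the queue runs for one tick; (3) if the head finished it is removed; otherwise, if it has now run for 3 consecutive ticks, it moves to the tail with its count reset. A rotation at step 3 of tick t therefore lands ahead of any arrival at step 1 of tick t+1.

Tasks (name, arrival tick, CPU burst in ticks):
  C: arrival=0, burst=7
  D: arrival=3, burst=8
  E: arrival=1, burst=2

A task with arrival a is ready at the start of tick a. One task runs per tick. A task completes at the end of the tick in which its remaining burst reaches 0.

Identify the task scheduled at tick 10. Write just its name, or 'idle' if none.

t=0: queue=[C] q_used=0 → run C
t=1: queue=[C,E] q_used=1 → run C
t=2: queue=[C,E] q_used=2 → run C
t=3: queue=[E,C,D] q_used=0 → run E
t=4: queue=[E,C,D] q_used=1 → run E
t=5: queue=[C,D] q_used=0 → run C
t=6: queue=[C,D] q_used=1 → run C
t=7: queue=[C,D] q_used=2 → run C
t=8: queue=[D,C] q_used=0 → run D
t=9: queue=[D,C] q_used=1 → run D
t=10: queue=[D,C] q_used=2 → run D
t=11: queue=[C,D] q_used=0 → run C
t=12: queue=[D] q_used=0 → run D
t=13: queue=[D] q_used=1 → run D
t=14: queue=[D] q_used=2 → run D
t=15: queue=[D] q_used=0 → run D
t=16: queue=[D] q_used=1 → run D
t=17: (idle)
t=18: (idle)
t=19: (idle)

running at tick 10 = D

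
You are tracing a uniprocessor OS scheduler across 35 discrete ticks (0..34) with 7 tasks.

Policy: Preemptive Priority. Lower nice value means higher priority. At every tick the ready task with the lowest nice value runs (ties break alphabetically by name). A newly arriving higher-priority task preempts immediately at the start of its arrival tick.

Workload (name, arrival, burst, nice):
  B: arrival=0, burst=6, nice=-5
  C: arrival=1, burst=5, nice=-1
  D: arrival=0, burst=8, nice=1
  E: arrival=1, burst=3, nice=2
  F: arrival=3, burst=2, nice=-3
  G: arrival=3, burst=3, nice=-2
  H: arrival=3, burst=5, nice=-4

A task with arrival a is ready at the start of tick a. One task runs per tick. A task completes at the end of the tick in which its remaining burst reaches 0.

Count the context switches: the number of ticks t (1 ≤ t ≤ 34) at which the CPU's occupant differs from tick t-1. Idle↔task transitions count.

t=0: ready={B,D} → run B
t=1: ready={B,C,D,E} → run B
t=2: ready={B,C,D,E} → run B
t=3: ready={B,C,D,E,F,G,H} → run B
t=4: ready={B,C,D,E,F,G,H} → run B
t=5: ready={B,C,D,E,F,G,H} → run B
t=6: ready={C,D,E,F,G,H} → run H
t=7: ready={C,D,E,F,G,H} → run H
t=8: ready={C,D,E,F,G,H} → run H
t=9: ready={C,D,E,F,G,H} → run H
t=10: ready={C,D,E,F,G,H} → run H
t=11: ready={C,D,E,F,G} → run F
t=12: ready={C,D,E,F,G} → run F
t=13: ready={C,D,E,G} → run G
t=14: ready={C,D,E,G} → run G
t=15: ready={C,D,E,G} → run G
t=16: ready={C,D,E} → run C
t=17: ready={C,D,E} → run C
t=18: ready={C,D,E} → run C
t=19: ready={C,D,E} → run C
t=20: ready={C,D,E} → run C
t=21: ready={D,E} → run D
t=22: ready={D,E} → run D
t=23: ready={D,E} → run D
t=24: ready={D,E} → run D
t=25: ready={D,E} → run D
t=26: ready={D,E} → run D
t=27: ready={D,E} → run D
t=28: ready={D,E} → run D
t=29: ready={E} → run E
t=30: ready={E} → run E
t=31: ready={E} → run E
t=32: (idle)
t=33: (idle)
t=34: (idle)

context switches = 7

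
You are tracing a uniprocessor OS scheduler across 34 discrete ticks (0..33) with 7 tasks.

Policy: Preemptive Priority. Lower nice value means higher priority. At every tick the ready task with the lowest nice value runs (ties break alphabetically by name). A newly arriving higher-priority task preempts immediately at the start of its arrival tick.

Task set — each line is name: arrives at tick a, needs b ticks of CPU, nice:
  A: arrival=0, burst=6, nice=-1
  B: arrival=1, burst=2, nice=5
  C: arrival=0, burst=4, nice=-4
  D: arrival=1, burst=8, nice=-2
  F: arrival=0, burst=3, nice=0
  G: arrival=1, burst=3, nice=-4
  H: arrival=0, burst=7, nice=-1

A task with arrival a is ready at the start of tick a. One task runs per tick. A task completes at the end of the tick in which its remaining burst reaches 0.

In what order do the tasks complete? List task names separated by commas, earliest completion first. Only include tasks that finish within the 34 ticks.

completion order = C, G, D, A, H, F, B

t=0: ready={A,C,F,H} → run C
t=1: ready={A,B,C,D,F,G,H} → run C
t=2: ready={A,B,C,D,F,G,H} → run C
t=3: ready={A,B,C,D,F,G,H} → run C
t=4: ready={A,B,D,F,G,H} → run G
t=5: ready={A,B,D,F,G,H} → run G
t=6: ready={A,B,D,F,G,H} → run G
t=7: ready={A,B,D,F,H} → run D
t=8: ready={A,B,D,F,H} → run D
t=9: ready={A,B,D,F,H} → run D
t=10: ready={A,B,D,F,H} → run D
t=11: ready={A,B,D,F,H} → run D
t=12: ready={A,B,D,F,H} → run D
t=13: ready={A,B,D,F,H} → run D
t=14: ready={A,B,D,F,H} → run D
t=15: ready={A,B,F,H} → run A
t=16: ready={A,B,F,H} → run A
t=17: ready={A,B,F,H} → run A
t=18: ready={A,B,F,H} → run A
t=19: ready={A,B,F,H} → run A
t=20: ready={A,B,F,H} → run A
t=21: ready={B,F,H} → run H
t=22: ready={B,F,H} → run H
t=23: ready={B,F,H} → run H
t=24: ready={B,F,H} → run H
t=25: ready={B,F,H} → run H
t=26: ready={B,F,H} → run H
t=27: ready={B,F,H} → run H
t=28: ready={B,F} → run F
t=29: ready={B,F} → run F
t=30: ready={B,F} → run F
t=31: ready={B} → run B
t=32: ready={B} → run B
t=33: (idle)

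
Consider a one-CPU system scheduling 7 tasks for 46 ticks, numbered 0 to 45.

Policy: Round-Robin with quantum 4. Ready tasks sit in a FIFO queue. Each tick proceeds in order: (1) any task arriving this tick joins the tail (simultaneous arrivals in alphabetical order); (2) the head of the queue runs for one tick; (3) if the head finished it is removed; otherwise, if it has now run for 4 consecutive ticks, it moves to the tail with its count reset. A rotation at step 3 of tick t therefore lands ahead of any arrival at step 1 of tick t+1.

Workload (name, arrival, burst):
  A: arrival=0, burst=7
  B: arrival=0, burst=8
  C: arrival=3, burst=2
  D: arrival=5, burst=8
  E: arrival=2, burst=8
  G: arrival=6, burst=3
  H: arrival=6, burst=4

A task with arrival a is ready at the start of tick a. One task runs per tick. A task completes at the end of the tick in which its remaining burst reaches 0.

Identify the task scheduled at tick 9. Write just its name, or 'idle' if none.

t=0: queue=[A,B] q_used=0 → run A
t=1: queue=[A,B] q_used=1 → run A
t=2: queue=[A,B,E] q_used=2 → run A
t=3: queue=[A,B,E,C] q_used=3 → run A
t=4: queue=[B,E,C,A] q_used=0 → run B
t=5: queue=[B,E,C,A,D] q_used=1 → run B
t=6: queue=[B,E,C,A,D,G,H] q_used=2 → run B
t=7: queue=[B,E,C,A,D,G,H] q_used=3 → run B
t=8: queue=[E,C,A,D,G,H,B] q_used=0 → run E
t=9: queue=[E,C,A,D,G,H,B] q_used=1 → run E
t=10: queue=[E,C,A,D,G,H,B] q_used=2 → run E
t=11: queue=[E,C,A,D,G,H,B] q_used=3 → run E
t=12: queue=[C,A,D,G,H,B,E] q_used=0 → run C
t=13: queue=[C,A,D,G,H,B,E] q_used=1 → run C
t=14: queue=[A,D,G,H,B,E] q_used=0 → run A
t=15: queue=[A,D,G,H,B,E] q_used=1 → run A
t=16: queue=[A,D,G,H,B,E] q_used=2 → run A
t=17: queue=[D,G,H,B,E] q_used=0 → run D
t=18: queue=[D,G,H,B,E] q_used=1 → run D
t=19: queue=[D,G,H,B,E] q_used=2 → run D
t=20: queue=[D,G,H,B,E] q_used=3 → run D
t=21: queue=[G,H,B,E,D] q_used=0 → run G
t=22: queue=[G,H,B,E,D] q_used=1 → run G
t=23: queue=[G,H,B,E,D] q_used=2 → run G
t=24: queue=[H,B,E,D] q_used=0 → run H
t=25: queue=[H,B,E,D] q_used=1 → run H
t=26: queue=[H,B,E,D] q_used=2 → run H
t=27: queue=[H,B,E,D] q_used=3 → run H
t=28: queue=[B,E,D] q_used=0 → run B
t=29: queue=[B,E,D] q_used=1 → run B
t=30: queue=[B,E,D] q_used=2 → run B
t=31: queue=[B,E,D] q_used=3 → run B
t=32: queue=[E,D] q_used=0 → run E
t=33: queue=[E,D] q_used=1 → run E
t=34: queue=[E,D] q_used=2 → run E
t=35: queue=[E,D] q_used=3 → run E
t=36: queue=[D] q_used=0 → run D
t=37: queue=[D] q_used=1 → run D
t=38: queue=[D] q_used=2 → run D
t=39: queue=[D] q_used=3 → run D
t=40: (idle)
t=41: (idle)
t=42: (idle)
t=43: (idle)
t=44: (idle)
t=45: (idle)

running at tick 9 = E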